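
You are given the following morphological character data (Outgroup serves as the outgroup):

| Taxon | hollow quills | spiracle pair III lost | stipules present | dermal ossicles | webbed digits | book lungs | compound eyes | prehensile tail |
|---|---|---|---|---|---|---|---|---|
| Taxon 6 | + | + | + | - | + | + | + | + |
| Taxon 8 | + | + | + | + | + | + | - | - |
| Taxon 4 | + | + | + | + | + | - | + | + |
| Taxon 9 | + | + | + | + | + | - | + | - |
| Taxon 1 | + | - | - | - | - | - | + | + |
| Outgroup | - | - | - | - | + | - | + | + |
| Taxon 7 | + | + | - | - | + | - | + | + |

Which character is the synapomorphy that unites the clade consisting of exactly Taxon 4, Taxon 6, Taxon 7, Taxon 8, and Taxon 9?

Character polarity is set by the outgroup: the derived state is whichever differs from the outgroup's state, so for webbed digits, compound eyes, prehensile tail the derived state is '-', and for the remaining characters it is '+'.
All ingroup taxa share the derived state '+' for hollow quills; it defines the ingroup but does not resolve relationships within it.
spiracle pair III lost (derived state '+') is shared by Taxon 4, Taxon 6, Taxon 7, Taxon 8, and Taxon 9 — a synapomorphy uniting that clade.
stipules present (derived state '+') is shared by Taxon 4, Taxon 6, Taxon 8, and Taxon 9 — a synapomorphy uniting that clade.
dermal ossicles (derived state '+') is shared by Taxon 4, Taxon 8, and Taxon 9 — a synapomorphy uniting that clade.
webbed digits (derived state '-') is unique to Taxon 1 (autapomorphy; uninformative for grouping).
book lungs (state '+') occurs in Taxon 6 and Taxon 8 but conflicts with the nesting implied by the other characters — most parsimoniously interpreted as homoplasy.
compound eyes: derived state '-' in Taxon 8 only — an autapomorphy, so it tells us nothing about relationships among taxa.
prehensile tail (derived state '-') is shared by Taxon 8 and Taxon 9 — a synapomorphy uniting that clade.
Most parsimonious ingroup topology: ((((Taxon 4,(Taxon 9,Taxon 8)),Taxon 6),Taxon 7),Taxon 1).
The clade {Taxon 4, Taxon 6, Taxon 7, Taxon 8, Taxon 9} is supported by spiracle pair III lost: its derived state '+' occurs in exactly those taxa and in no other taxon (including the outgroup).

spiracle pair III lost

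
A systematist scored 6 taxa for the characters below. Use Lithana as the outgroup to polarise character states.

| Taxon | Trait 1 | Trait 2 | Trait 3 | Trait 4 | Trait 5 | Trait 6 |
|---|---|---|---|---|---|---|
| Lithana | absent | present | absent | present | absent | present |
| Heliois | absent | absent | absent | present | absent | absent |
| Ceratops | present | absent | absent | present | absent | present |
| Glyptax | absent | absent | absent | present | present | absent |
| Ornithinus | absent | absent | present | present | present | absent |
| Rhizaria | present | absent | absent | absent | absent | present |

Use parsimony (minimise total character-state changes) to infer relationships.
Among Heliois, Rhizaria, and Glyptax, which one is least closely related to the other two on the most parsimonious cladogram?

Rhizaria

Character polarity is set by the outgroup: the derived state is whichever differs from the outgroup's state, so for Trait 2, Trait 4, Trait 6 the derived state is 'absent', and for the remaining characters it is 'present'.
Trait 1 (derived state 'present') is shared by Ceratops and Rhizaria — a synapomorphy uniting that clade.
Trait 2 (derived state 'absent') is shared by all ingroup taxa — unites the whole ingroup.
Trait 3 (derived state 'present') is unique to Ornithinus (autapomorphy; uninformative for grouping).
Trait 4 (derived state 'absent') is unique to Rhizaria (autapomorphy; uninformative for grouping).
Trait 5 (derived state 'present') is shared by Glyptax and Ornithinus — a synapomorphy uniting that clade.
Only Glyptax, Heliois, and Ornithinus show the derived state 'absent' for Trait 6, supporting them as a clade.
Most parsimonious ingroup topology: ((Heliois,(Glyptax,Ornithinus)),(Ceratops,Rhizaria)).
Heliois and Glyptax share a more recent common ancestor with each other than either does with Rhizaria, so Rhizaria is the least closely related of the three.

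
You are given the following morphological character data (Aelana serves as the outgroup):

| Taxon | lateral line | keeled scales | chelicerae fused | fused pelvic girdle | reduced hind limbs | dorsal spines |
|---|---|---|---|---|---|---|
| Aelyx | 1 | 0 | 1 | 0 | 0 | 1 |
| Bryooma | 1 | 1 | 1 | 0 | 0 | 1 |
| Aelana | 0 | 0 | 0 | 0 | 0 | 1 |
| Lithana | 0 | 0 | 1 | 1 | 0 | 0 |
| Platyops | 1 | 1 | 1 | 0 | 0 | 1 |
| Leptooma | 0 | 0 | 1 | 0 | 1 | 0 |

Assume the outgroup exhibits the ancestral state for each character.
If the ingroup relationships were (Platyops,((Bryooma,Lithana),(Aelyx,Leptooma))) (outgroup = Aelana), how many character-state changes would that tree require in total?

10

Map each character onto (Platyops,((Bryooma,Lithana),(Aelyx,Leptooma))) (rooted by Aelana) and count the minimum state changes it requires (Fitch parsimony):
lateral line: 3; keeled scales: 2; chelicerae fused: 1; fused pelvic girdle: 1; reduced hind limbs: 1; dorsal spines: 2.
Total tree length = 10.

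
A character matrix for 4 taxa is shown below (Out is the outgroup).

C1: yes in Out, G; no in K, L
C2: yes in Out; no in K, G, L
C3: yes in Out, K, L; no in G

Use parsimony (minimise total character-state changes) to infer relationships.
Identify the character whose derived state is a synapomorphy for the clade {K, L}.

C1

The outgroup has state 'yes' for every character, so 'no' is the derived state throughout.
Only K and L show the derived state 'no' for C1, supporting them as a clade.
All ingroup taxa share the derived state 'no' for C2; it defines the ingroup but does not resolve relationships within it.
C3 (derived state 'no') is unique to G (autapomorphy; uninformative for grouping).
Most parsimonious ingroup topology: ((K,L),G).
The clade {K, L} is supported by C1: its derived state 'no' occurs in exactly those taxa and in no other taxon (including the outgroup).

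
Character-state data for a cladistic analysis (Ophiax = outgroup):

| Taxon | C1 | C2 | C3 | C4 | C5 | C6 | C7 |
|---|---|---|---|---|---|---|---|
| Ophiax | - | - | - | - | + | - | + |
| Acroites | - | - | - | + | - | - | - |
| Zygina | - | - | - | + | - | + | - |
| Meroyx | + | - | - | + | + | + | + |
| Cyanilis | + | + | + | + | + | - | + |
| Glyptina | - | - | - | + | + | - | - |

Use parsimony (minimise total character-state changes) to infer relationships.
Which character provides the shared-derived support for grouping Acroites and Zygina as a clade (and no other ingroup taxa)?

C5

Character polarity is set by the outgroup: the derived state is whichever differs from the outgroup's state, so for C5, C7 the derived state is '-', and for the remaining characters it is '+'.
C1 (derived state '+') is shared by Cyanilis and Meroyx — a synapomorphy uniting that clade.
C2 (derived state '+') is unique to Cyanilis (autapomorphy; uninformative for grouping).
C3: derived state '+' in Cyanilis only — an autapomorphy, so it tells us nothing about relationships among taxa.
C4 (derived state '+') is shared by all ingroup taxa — unites the whole ingroup.
C5: derived state '-' in Acroites and Zygina only — synapomorphy for {Acroites, Zygina}.
C6 groups Meroyx and Zygina, which is incompatible with the clades supported by the remaining characters; treating it as convergent (homoplasy) costs fewer steps than any alternative tree.
Only Acroites, Glyptina, and Zygina show the derived state '-' for C7, supporting them as a clade.
Most parsimonious ingroup topology: (((Acroites,Zygina),Glyptina),(Meroyx,Cyanilis)).
The clade {Acroites, Zygina} is supported by C5: its derived state '-' occurs in exactly those taxa and in no other taxon (including the outgroup).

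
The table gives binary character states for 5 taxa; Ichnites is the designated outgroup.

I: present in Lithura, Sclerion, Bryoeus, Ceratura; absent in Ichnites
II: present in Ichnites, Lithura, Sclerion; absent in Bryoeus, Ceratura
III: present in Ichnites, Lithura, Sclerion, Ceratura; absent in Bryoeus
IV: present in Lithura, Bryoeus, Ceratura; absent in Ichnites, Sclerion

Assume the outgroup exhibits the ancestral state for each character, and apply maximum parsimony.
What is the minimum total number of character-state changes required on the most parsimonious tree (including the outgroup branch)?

4

Character polarity is set by the outgroup: the derived state is whichever differs from the outgroup's state, so for II, III the derived state is 'absent', and for the remaining characters it is 'present'.
All ingroup taxa share the derived state 'present' for I; it defines the ingroup but does not resolve relationships within it.
II: derived state 'absent' in Bryoeus and Ceratura only — synapomorphy for {Bryoeus, Ceratura}.
III: derived state 'absent' in Bryoeus only — an autapomorphy, so it tells us nothing about relationships among taxa.
IV: derived state 'present' in Bryoeus, Ceratura, and Lithura only — synapomorphy for {Bryoeus, Ceratura, Lithura}.
Most parsimonious ingroup topology: ((Lithura,(Bryoeus,Ceratura)),Sclerion).
Changes per character on this tree: I: 1; II: 1; III: 1; IV: 1.
Total = 4.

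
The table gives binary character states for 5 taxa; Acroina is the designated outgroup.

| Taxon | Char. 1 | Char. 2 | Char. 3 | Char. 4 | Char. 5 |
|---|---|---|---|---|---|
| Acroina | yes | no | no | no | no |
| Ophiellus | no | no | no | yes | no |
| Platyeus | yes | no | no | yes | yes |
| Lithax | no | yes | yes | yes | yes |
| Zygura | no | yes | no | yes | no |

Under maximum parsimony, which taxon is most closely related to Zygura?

Lithax

Character polarity is set by the outgroup: the derived state is whichever differs from the outgroup's state, so for Char. 1 the derived state is 'no', and for the remaining characters it is 'yes'.
Char. 1 (derived state 'no') is shared by Lithax, Ophiellus, and Zygura — a synapomorphy uniting that clade.
Char. 2: derived state 'yes' in Lithax and Zygura only — synapomorphy for {Lithax, Zygura}.
Char. 3 (derived state 'yes') is unique to Lithax (autapomorphy; uninformative for grouping).
All ingroup taxa share the derived state 'yes' for Char. 4; it defines the ingroup but does not resolve relationships within it.
Char. 5 groups Lithax and Platyeus, which is incompatible with the clades supported by the remaining characters; treating it as convergent (homoplasy) costs fewer steps than any alternative tree.
Most parsimonious ingroup topology: ((Ophiellus,(Lithax,Zygura)),Platyeus).
Zygura and Lithax form a cherry on this tree, so they are sister taxa.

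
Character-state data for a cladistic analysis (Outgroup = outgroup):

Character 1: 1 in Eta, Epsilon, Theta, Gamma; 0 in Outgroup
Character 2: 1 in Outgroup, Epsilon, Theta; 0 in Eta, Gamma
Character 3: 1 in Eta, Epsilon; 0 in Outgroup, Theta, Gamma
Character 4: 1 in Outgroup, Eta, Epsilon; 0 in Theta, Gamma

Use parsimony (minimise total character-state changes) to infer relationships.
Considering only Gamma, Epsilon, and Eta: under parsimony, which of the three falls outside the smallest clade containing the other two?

Gamma

Character polarity is set by the outgroup: the derived state is whichever differs from the outgroup's state, so for Character 2, Character 4 the derived state is '0', and for the remaining characters it is '1'.
Character 1 (derived state '1') is shared by all ingroup taxa — unites the whole ingroup.
Character 2 (state '0') occurs in Eta and Gamma but conflicts with the nesting implied by the other characters — most parsimoniously interpreted as homoplasy.
Character 3: derived state '1' in Epsilon and Eta only — synapomorphy for {Epsilon, Eta}.
Only Gamma and Theta show the derived state '0' for Character 4, supporting them as a clade.
Most parsimonious ingroup topology: ((Eta,Epsilon),(Theta,Gamma)).
Eta and Epsilon share a more recent common ancestor with each other than either does with Gamma, so Gamma is the least closely related of the three.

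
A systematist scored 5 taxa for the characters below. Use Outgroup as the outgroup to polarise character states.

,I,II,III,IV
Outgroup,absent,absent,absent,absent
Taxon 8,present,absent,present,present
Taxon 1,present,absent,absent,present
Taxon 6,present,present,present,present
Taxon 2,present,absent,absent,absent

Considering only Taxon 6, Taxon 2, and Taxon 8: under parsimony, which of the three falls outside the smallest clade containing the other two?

The outgroup has state 'absent' for every character, so 'present' is the derived state throughout.
I (derived state 'present') is shared by all ingroup taxa — unites the whole ingroup.
II: derived state 'present' in Taxon 6 only — an autapomorphy, so it tells us nothing about relationships among taxa.
III (derived state 'present') is shared by Taxon 6 and Taxon 8 — a synapomorphy uniting that clade.
IV (derived state 'present') is shared by Taxon 1, Taxon 6, and Taxon 8 — a synapomorphy uniting that clade.
Most parsimonious ingroup topology: (((Taxon 8,Taxon 6),Taxon 1),Taxon 2).
Taxon 8 and Taxon 6 share a more recent common ancestor with each other than either does with Taxon 2, so Taxon 2 is the least closely related of the three.

Taxon 2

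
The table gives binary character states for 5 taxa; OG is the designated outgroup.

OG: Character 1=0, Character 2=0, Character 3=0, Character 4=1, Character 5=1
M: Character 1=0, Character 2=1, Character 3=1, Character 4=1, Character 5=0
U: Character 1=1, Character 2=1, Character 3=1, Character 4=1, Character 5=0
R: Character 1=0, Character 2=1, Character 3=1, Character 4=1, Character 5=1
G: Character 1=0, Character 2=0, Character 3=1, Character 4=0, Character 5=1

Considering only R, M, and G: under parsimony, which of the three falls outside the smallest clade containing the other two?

G

Character polarity is set by the outgroup: the derived state is whichever differs from the outgroup's state, so for Character 4, Character 5 the derived state is '0', and for the remaining characters it is '1'.
Character 1 (derived state '1') is unique to U (autapomorphy; uninformative for grouping).
Only M, R, and U show the derived state '1' for Character 2, supporting them as a clade.
All ingroup taxa share the derived state '1' for Character 3; it defines the ingroup but does not resolve relationships within it.
Character 4 (derived state '0') is unique to G (autapomorphy; uninformative for grouping).
Character 5 (derived state '0') is shared by M and U — a synapomorphy uniting that clade.
Most parsimonious ingroup topology: (((M,U),R),G).
R and M share a more recent common ancestor with each other than either does with G, so G is the least closely related of the three.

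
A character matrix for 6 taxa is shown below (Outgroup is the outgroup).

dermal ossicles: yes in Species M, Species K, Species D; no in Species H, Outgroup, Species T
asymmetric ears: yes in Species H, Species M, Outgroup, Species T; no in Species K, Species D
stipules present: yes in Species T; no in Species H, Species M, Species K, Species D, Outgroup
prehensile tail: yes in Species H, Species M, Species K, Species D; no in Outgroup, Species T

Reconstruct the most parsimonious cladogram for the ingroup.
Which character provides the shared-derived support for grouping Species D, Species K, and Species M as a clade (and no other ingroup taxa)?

dermal ossicles

Character polarity is set by the outgroup: the derived state is whichever differs from the outgroup's state, so for asymmetric ears the derived state is 'no', and for the remaining characters it is 'yes'.
dermal ossicles (derived state 'yes') is shared by Species D, Species K, and Species M — a synapomorphy uniting that clade.
Only Species D and Species K show the derived state 'no' for asymmetric ears, supporting them as a clade.
stipules present (derived state 'yes') is unique to Species T (autapomorphy; uninformative for grouping).
prehensile tail (derived state 'yes') is shared by Species D, Species H, Species K, and Species M — a synapomorphy uniting that clade.
Most parsimonious ingroup topology: (Species T,(Species H,(Species M,(Species K,Species D)))).
The clade {Species D, Species K, Species M} is supported by dermal ossicles: its derived state 'yes' occurs in exactly those taxa and in no other taxon (including the outgroup).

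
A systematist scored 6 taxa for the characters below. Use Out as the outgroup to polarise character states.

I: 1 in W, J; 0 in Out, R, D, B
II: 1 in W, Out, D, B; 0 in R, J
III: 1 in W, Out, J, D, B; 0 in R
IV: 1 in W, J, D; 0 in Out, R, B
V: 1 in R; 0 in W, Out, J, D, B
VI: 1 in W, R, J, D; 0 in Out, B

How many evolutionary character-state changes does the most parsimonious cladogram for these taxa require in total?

Character polarity is set by the outgroup: the derived state is whichever differs from the outgroup's state, so for II, III the derived state is '0', and for the remaining characters it is '1'.
I (derived state '1') is shared by J and W — a synapomorphy uniting that clade.
II groups J and R, which is incompatible with the clades supported by the remaining characters; treating it as convergent (homoplasy) costs fewer steps than any alternative tree.
III (derived state '0') is unique to R (autapomorphy; uninformative for grouping).
IV: derived state '1' in D, J, and W only — synapomorphy for {D, J, W}.
V: derived state '1' in R only — an autapomorphy, so it tells us nothing about relationships among taxa.
VI: derived state '1' in D, J, R, and W only — synapomorphy for {D, J, R, W}.
Most parsimonious ingroup topology: ((((W,J),D),R),B).
Changes per character on this tree: I: 1; II: 2; III: 1; IV: 1; V: 1; VI: 1.
Total = 7.

7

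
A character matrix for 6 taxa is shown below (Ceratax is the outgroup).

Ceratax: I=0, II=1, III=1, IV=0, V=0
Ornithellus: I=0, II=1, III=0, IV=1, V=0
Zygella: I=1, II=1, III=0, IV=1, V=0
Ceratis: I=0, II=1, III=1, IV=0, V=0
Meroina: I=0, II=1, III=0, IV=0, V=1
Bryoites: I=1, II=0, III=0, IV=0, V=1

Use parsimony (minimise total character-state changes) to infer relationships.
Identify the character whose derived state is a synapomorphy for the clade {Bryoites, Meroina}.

Character polarity is set by the outgroup: the derived state is whichever differs from the outgroup's state, so for II, III the derived state is '0', and for the remaining characters it is '1'.
I groups Bryoites and Zygella, which is incompatible with the clades supported by the remaining characters; treating it as convergent (homoplasy) costs fewer steps than any alternative tree.
II (derived state '0') is unique to Bryoites (autapomorphy; uninformative for grouping).
Only Bryoites, Meroina, Ornithellus, and Zygella show the derived state '0' for III, supporting them as a clade.
Only Ornithellus and Zygella show the derived state '1' for IV, supporting them as a clade.
Only Bryoites and Meroina show the derived state '1' for V, supporting them as a clade.
Most parsimonious ingroup topology: (((Ornithellus,Zygella),(Meroina,Bryoites)),Ceratis).
The clade {Bryoites, Meroina} is supported by V: its derived state '1' occurs in exactly those taxa and in no other taxon (including the outgroup).

V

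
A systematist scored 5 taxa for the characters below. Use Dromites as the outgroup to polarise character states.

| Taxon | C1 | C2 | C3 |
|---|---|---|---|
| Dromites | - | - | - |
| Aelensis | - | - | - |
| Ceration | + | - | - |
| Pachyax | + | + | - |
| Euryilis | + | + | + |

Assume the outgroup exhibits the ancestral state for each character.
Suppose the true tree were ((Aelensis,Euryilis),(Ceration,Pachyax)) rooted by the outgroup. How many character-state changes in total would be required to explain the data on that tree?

5

Map each character onto ((Aelensis,Euryilis),(Ceration,Pachyax)) (rooted by Dromites) and count the minimum state changes it requires (Fitch parsimony):
C1: 2; C2: 2; C3: 1.
Total tree length = 5.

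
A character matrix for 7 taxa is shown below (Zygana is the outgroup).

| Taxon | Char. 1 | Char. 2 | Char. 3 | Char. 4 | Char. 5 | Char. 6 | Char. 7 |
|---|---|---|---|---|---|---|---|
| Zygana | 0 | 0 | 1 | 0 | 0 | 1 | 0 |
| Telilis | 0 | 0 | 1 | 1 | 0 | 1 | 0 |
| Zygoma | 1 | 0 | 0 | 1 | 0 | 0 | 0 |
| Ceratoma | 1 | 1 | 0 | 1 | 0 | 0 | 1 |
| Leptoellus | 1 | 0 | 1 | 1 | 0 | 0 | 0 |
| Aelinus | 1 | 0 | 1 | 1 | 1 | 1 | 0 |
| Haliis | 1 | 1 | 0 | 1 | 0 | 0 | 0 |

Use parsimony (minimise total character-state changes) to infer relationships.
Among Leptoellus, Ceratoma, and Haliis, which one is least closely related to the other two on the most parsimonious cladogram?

Character polarity is set by the outgroup: the derived state is whichever differs from the outgroup's state, so for Char. 3, Char. 6 the derived state is '0', and for the remaining characters it is '1'.
Only Aelinus, Ceratoma, Haliis, Leptoellus, and Zygoma show the derived state '1' for Char. 1, supporting them as a clade.
Char. 2 (derived state '1') is shared by Ceratoma and Haliis — a synapomorphy uniting that clade.
Char. 3: derived state '0' in Ceratoma, Haliis, and Zygoma only — synapomorphy for {Ceratoma, Haliis, Zygoma}.
All ingroup taxa share the derived state '1' for Char. 4; it defines the ingroup but does not resolve relationships within it.
Char. 5: derived state '1' in Aelinus only — an autapomorphy, so it tells us nothing about relationships among taxa.
Char. 6: derived state '0' in Ceratoma, Haliis, Leptoellus, and Zygoma only — synapomorphy for {Ceratoma, Haliis, Leptoellus, Zygoma}.
Char. 7: derived state '1' in Ceratoma only — an autapomorphy, so it tells us nothing about relationships among taxa.
Most parsimonious ingroup topology: (Telilis,(((Zygoma,(Ceratoma,Haliis)),Leptoellus),Aelinus)).
Haliis and Ceratoma share a more recent common ancestor with each other than either does with Leptoellus, so Leptoellus is the least closely related of the three.

Leptoellus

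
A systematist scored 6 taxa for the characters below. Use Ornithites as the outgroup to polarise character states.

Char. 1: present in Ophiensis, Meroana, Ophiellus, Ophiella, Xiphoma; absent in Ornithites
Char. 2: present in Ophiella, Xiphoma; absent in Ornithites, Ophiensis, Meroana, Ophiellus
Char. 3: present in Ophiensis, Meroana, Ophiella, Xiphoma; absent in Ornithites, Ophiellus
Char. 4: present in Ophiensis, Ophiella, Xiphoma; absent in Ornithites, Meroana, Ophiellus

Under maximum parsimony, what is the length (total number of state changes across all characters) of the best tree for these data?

The outgroup has state 'absent' for every character, so 'present' is the derived state throughout.
All ingroup taxa share the derived state 'present' for Char. 1; it defines the ingroup but does not resolve relationships within it.
Only Ophiella and Xiphoma show the derived state 'present' for Char. 2, supporting them as a clade.
Only Meroana, Ophiella, Ophiensis, and Xiphoma show the derived state 'present' for Char. 3, supporting them as a clade.
Only Ophiella, Ophiensis, and Xiphoma show the derived state 'present' for Char. 4, supporting them as a clade.
Most parsimonious ingroup topology: (((Ophiensis,(Ophiella,Xiphoma)),Meroana),Ophiellus).
Changes per character on this tree: Char. 1: 1; Char. 2: 1; Char. 3: 1; Char. 4: 1.
Total = 4.

4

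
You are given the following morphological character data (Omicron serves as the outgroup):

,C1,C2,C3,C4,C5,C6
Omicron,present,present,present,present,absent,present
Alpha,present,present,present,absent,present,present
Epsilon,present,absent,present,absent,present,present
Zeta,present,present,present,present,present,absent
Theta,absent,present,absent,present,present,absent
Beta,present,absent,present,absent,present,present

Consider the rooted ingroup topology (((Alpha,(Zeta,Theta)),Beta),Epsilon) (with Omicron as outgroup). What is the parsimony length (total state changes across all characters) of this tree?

8

Map each character onto (((Alpha,(Zeta,Theta)),Beta),Epsilon) (rooted by Omicron) and count the minimum state changes it requires (Fitch parsimony):
C1: 1; C2: 2; C3: 1; C4: 2; C5: 1; C6: 1.
Total tree length = 8.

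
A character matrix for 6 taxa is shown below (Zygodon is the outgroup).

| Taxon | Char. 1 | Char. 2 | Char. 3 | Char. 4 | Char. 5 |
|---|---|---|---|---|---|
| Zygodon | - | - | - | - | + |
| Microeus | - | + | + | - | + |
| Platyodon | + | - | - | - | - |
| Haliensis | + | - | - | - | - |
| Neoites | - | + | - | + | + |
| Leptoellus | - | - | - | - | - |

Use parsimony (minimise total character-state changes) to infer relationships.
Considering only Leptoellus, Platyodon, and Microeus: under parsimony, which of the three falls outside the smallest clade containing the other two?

Character polarity is set by the outgroup: the derived state is whichever differs from the outgroup's state, so for Char. 5 the derived state is '-', and for the remaining characters it is '+'.
Char. 1: derived state '+' in Haliensis and Platyodon only — synapomorphy for {Haliensis, Platyodon}.
Only Microeus and Neoites show the derived state '+' for Char. 2, supporting them as a clade.
Char. 3 (derived state '+') is unique to Microeus (autapomorphy; uninformative for grouping).
Char. 4: derived state '+' in Neoites only — an autapomorphy, so it tells us nothing about relationships among taxa.
Char. 5: derived state '-' in Haliensis, Leptoellus, and Platyodon only — synapomorphy for {Haliensis, Leptoellus, Platyodon}.
Most parsimonious ingroup topology: ((Microeus,Neoites),((Platyodon,Haliensis),Leptoellus)).
Leptoellus and Platyodon share a more recent common ancestor with each other than either does with Microeus, so Microeus is the least closely related of the three.

Microeus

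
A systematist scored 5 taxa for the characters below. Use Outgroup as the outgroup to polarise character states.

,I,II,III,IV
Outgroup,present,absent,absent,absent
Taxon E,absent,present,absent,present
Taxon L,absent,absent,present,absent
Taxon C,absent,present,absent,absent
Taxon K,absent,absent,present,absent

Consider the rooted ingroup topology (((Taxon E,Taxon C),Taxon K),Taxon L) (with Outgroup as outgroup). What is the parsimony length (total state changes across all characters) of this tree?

Map each character onto (((Taxon E,Taxon C),Taxon K),Taxon L) (rooted by Outgroup) and count the minimum state changes it requires (Fitch parsimony):
I: 1; II: 1; III: 2; IV: 1.
Total tree length = 5.

5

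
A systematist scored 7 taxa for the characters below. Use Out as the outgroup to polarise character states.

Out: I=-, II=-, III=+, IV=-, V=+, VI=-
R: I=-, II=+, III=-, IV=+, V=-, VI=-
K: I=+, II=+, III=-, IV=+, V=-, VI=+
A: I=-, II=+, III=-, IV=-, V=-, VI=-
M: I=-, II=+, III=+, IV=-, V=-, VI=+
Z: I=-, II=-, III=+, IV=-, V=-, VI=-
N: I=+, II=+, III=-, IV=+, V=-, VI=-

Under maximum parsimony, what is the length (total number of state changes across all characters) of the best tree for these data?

7

Character polarity is set by the outgroup: the derived state is whichever differs from the outgroup's state, so for III, V the derived state is '-', and for the remaining characters it is '+'.
I (derived state '+') is shared by K and N — a synapomorphy uniting that clade.
Only A, K, M, N, and R show the derived state '+' for II, supporting them as a clade.
III (derived state '-') is shared by A, K, N, and R — a synapomorphy uniting that clade.
Only K, N, and R show the derived state '+' for IV, supporting them as a clade.
All ingroup taxa share the derived state '-' for V; it defines the ingroup but does not resolve relationships within it.
VI groups K and M, which is incompatible with the clades supported by the remaining characters; treating it as convergent (homoplasy) costs fewer steps than any alternative tree.
Most parsimonious ingroup topology: ((((R,(K,N)),A),M),Z).
Changes per character on this tree: I: 1; II: 1; III: 1; IV: 1; V: 1; VI: 2.
Total = 7.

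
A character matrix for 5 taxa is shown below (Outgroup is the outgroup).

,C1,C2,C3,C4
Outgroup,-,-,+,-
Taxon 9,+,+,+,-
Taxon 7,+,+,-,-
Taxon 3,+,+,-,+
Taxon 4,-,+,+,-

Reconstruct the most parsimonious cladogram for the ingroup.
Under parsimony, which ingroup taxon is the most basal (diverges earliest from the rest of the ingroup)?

Taxon 4

Character polarity is set by the outgroup: the derived state is whichever differs from the outgroup's state, so for C3 the derived state is '-', and for the remaining characters it is '+'.
C1: derived state '+' in Taxon 3, Taxon 7, and Taxon 9 only — synapomorphy for {Taxon 3, Taxon 7, Taxon 9}.
All ingroup taxa share the derived state '+' for C2; it defines the ingroup but does not resolve relationships within it.
C3 (derived state '-') is shared by Taxon 3 and Taxon 7 — a synapomorphy uniting that clade.
C4: derived state '+' in Taxon 3 only — an autapomorphy, so it tells us nothing about relationships among taxa.
Most parsimonious ingroup topology: ((Taxon 9,(Taxon 7,Taxon 3)),Taxon 4).
Taxon 4 is sister to the clade containing all other ingroup taxa, so it is the earliest-diverging (most basal) ingroup lineage.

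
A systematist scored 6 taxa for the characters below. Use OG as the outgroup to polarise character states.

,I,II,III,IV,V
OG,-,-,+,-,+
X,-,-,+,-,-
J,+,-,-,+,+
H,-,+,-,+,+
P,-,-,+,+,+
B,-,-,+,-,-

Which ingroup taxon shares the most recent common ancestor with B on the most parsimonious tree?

X

Character polarity is set by the outgroup: the derived state is whichever differs from the outgroup's state, so for III, V the derived state is '-', and for the remaining characters it is '+'.
I: derived state '+' in J only — an autapomorphy, so it tells us nothing about relationships among taxa.
II: derived state '+' in H only — an autapomorphy, so it tells us nothing about relationships among taxa.
III (derived state '-') is shared by H and J — a synapomorphy uniting that clade.
IV (derived state '+') is shared by H, J, and P — a synapomorphy uniting that clade.
V: derived state '-' in B and X only — synapomorphy for {B, X}.
Most parsimonious ingroup topology: ((X,B),((J,H),P)).
B and X form a cherry on this tree, so they are sister taxa.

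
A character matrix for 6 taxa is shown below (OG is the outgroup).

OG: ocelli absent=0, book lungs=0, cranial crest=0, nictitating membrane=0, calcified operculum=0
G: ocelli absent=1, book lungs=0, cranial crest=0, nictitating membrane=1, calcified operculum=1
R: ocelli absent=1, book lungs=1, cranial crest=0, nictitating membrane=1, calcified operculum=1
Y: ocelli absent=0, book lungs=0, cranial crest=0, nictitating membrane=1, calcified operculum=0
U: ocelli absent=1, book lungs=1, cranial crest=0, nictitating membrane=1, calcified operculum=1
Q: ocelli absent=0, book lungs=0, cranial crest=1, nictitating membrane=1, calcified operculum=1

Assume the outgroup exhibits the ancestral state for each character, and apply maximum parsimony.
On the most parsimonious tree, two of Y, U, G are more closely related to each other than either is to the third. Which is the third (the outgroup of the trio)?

The outgroup has state '0' for every character, so '1' is the derived state throughout.
ocelli absent (derived state '1') is shared by G, R, and U — a synapomorphy uniting that clade.
book lungs (derived state '1') is shared by R and U — a synapomorphy uniting that clade.
cranial crest: derived state '1' in Q only — an autapomorphy, so it tells us nothing about relationships among taxa.
All ingroup taxa share the derived state '1' for nictitating membrane; it defines the ingroup but does not resolve relationships within it.
calcified operculum (derived state '1') is shared by G, Q, R, and U — a synapomorphy uniting that clade.
Most parsimonious ingroup topology: (((G,(R,U)),Q),Y).
U and G share a more recent common ancestor with each other than either does with Y, so Y is the least closely related of the three.

Y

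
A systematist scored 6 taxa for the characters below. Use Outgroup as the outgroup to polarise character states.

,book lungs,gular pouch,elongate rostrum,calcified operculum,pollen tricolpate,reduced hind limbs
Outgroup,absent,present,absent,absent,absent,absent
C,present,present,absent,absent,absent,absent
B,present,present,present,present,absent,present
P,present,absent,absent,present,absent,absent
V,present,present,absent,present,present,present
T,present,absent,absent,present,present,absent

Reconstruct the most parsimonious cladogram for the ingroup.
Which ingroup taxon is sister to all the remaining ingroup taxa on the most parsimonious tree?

C

Character polarity is set by the outgroup: the derived state is whichever differs from the outgroup's state, so for gular pouch the derived state is 'absent', and for the remaining characters it is 'present'.
book lungs (derived state 'present') is shared by all ingroup taxa — unites the whole ingroup.
gular pouch (derived state 'absent') is shared by P and T — a synapomorphy uniting that clade.
elongate rostrum: derived state 'present' in B only — an autapomorphy, so it tells us nothing about relationships among taxa.
Only B, P, T, and V show the derived state 'present' for calcified operculum, supporting them as a clade.
pollen tricolpate groups T and V, which is incompatible with the clades supported by the remaining characters; treating it as convergent (homoplasy) costs fewer steps than any alternative tree.
Only B and V show the derived state 'present' for reduced hind limbs, supporting them as a clade.
Most parsimonious ingroup topology: (C,((B,V),(P,T))).
C is sister to the clade containing all other ingroup taxa, so it is the earliest-diverging (most basal) ingroup lineage.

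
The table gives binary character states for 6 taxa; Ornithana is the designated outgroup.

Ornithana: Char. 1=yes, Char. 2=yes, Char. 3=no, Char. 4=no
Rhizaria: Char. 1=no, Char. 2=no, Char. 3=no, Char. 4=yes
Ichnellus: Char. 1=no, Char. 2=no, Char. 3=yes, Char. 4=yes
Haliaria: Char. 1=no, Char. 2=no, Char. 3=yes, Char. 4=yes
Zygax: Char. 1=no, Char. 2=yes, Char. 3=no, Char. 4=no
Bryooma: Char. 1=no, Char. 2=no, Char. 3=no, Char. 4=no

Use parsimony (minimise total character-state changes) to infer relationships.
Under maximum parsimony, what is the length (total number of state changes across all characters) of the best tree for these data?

Character polarity is set by the outgroup: the derived state is whichever differs from the outgroup's state, so for Char. 1, Char. 2 the derived state is 'no', and for the remaining characters it is 'yes'.
All ingroup taxa share the derived state 'no' for Char. 1; it defines the ingroup but does not resolve relationships within it.
Only Bryooma, Haliaria, Ichnellus, and Rhizaria show the derived state 'no' for Char. 2, supporting them as a clade.
Char. 3 (derived state 'yes') is shared by Haliaria and Ichnellus — a synapomorphy uniting that clade.
Only Haliaria, Ichnellus, and Rhizaria show the derived state 'yes' for Char. 4, supporting them as a clade.
Most parsimonious ingroup topology: (((Rhizaria,(Ichnellus,Haliaria)),Bryooma),Zygax).
Changes per character on this tree: Char. 1: 1; Char. 2: 1; Char. 3: 1; Char. 4: 1.
Total = 4.

4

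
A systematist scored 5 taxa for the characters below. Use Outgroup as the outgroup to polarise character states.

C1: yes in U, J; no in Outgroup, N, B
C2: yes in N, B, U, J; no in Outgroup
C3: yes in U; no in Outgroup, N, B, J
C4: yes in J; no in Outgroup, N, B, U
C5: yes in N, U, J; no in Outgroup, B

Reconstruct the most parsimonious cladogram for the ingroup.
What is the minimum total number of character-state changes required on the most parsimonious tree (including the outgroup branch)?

The outgroup has state 'no' for every character, so 'yes' is the derived state throughout.
C1: derived state 'yes' in J and U only — synapomorphy for {J, U}.
All ingroup taxa share the derived state 'yes' for C2; it defines the ingroup but does not resolve relationships within it.
C3: derived state 'yes' in U only — an autapomorphy, so it tells us nothing about relationships among taxa.
C4 (derived state 'yes') is unique to J (autapomorphy; uninformative for grouping).
C5 (derived state 'yes') is shared by J, N, and U — a synapomorphy uniting that clade.
Most parsimonious ingroup topology: ((N,(U,J)),B).
Changes per character on this tree: C1: 1; C2: 1; C3: 1; C4: 1; C5: 1.
Total = 5.

5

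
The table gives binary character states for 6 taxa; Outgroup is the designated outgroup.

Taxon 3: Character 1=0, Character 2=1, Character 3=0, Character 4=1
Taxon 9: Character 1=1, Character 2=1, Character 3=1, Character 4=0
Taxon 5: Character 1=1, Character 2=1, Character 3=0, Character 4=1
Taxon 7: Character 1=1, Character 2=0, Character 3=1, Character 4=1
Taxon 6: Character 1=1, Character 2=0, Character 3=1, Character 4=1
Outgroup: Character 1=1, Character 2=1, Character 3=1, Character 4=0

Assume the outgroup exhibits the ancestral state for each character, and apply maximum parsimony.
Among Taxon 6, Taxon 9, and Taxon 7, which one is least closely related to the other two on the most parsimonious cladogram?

Character polarity is set by the outgroup: the derived state is whichever differs from the outgroup's state, so for Character 1, Character 2, Character 3 the derived state is '0', and for the remaining characters it is '1'.
Character 1 (derived state '0') is unique to Taxon 3 (autapomorphy; uninformative for grouping).
Character 2 (derived state '0') is shared by Taxon 6 and Taxon 7 — a synapomorphy uniting that clade.
Character 3: derived state '0' in Taxon 3 and Taxon 5 only — synapomorphy for {Taxon 3, Taxon 5}.
Character 4: derived state '1' in Taxon 3, Taxon 5, Taxon 6, and Taxon 7 only — synapomorphy for {Taxon 3, Taxon 5, Taxon 6, Taxon 7}.
Most parsimonious ingroup topology: (Taxon 9,((Taxon 3,Taxon 5),(Taxon 6,Taxon 7))).
Taxon 6 and Taxon 7 share a more recent common ancestor with each other than either does with Taxon 9, so Taxon 9 is the least closely related of the three.

Taxon 9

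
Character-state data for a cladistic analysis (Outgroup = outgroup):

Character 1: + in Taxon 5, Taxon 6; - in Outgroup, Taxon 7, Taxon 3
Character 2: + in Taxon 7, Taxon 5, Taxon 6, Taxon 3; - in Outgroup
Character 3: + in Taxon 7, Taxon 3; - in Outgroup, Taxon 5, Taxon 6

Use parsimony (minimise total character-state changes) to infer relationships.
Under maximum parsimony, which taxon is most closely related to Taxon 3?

The outgroup has state '-' for every character, so '+' is the derived state throughout.
Character 1 (derived state '+') is shared by Taxon 5 and Taxon 6 — a synapomorphy uniting that clade.
Character 2 (derived state '+') is shared by all ingroup taxa — unites the whole ingroup.
Character 3 (derived state '+') is shared by Taxon 3 and Taxon 7 — a synapomorphy uniting that clade.
Most parsimonious ingroup topology: ((Taxon 7,Taxon 3),(Taxon 5,Taxon 6)).
Taxon 3 and Taxon 7 form a cherry on this tree, so they are sister taxa.

Taxon 7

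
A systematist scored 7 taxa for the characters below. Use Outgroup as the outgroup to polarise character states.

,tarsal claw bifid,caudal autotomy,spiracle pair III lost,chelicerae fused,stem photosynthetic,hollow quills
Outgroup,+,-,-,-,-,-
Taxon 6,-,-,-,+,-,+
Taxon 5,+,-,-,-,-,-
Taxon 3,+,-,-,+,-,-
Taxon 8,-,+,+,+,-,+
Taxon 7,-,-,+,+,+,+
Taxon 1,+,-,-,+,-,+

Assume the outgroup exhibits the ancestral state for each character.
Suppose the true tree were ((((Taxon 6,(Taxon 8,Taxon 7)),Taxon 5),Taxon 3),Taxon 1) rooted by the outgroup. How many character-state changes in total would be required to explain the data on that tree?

8

Map each character onto ((((Taxon 6,(Taxon 8,Taxon 7)),Taxon 5),Taxon 3),Taxon 1) (rooted by Outgroup) and count the minimum state changes it requires (Fitch parsimony):
tarsal claw bifid: 1; caudal autotomy: 1; spiracle pair III lost: 1; chelicerae fused: 2; stem photosynthetic: 1; hollow quills: 2.
Total tree length = 8.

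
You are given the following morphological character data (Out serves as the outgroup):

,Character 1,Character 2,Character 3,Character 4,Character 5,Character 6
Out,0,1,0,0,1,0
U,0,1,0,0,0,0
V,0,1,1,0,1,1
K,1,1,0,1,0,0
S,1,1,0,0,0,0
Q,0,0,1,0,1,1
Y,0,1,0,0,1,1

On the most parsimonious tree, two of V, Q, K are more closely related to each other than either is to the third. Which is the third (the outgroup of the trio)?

K

Character polarity is set by the outgroup: the derived state is whichever differs from the outgroup's state, so for Character 2, Character 5 the derived state is '0', and for the remaining characters it is '1'.
Only K and S show the derived state '1' for Character 1, supporting them as a clade.
Character 2 (derived state '0') is unique to Q (autapomorphy; uninformative for grouping).
Character 3 (derived state '1') is shared by Q and V — a synapomorphy uniting that clade.
Character 4 (derived state '1') is unique to K (autapomorphy; uninformative for grouping).
Character 5 (derived state '0') is shared by K, S, and U — a synapomorphy uniting that clade.
Only Q, V, and Y show the derived state '1' for Character 6, supporting them as a clade.
Most parsimonious ingroup topology: (((K,S),U),(Y,(V,Q))).
Q and V share a more recent common ancestor with each other than either does with K, so K is the least closely related of the three.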